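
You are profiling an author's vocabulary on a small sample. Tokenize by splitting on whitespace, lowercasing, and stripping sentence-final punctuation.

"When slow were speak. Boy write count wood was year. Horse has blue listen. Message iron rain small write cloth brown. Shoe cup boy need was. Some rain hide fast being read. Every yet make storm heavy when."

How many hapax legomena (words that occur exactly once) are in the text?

Frequencies: when:2, boy:2, write:2, was:2, rain:2, slow:1, were:1, speak:1, count:1, wood:1, year:1, horse:1, has:1, blue:1, listen:1, message:1, iron:1, small:1, cloth:1, brown:1, … (13 more, each freq 1)
Hapax (freq=1): being, blue, brown, cloth, count, cup, every, fast, has, heavy, hide, horse, iron, listen, make, message, need, read, shoe, slow, small, some, speak, storm, were, wood, year, yet

28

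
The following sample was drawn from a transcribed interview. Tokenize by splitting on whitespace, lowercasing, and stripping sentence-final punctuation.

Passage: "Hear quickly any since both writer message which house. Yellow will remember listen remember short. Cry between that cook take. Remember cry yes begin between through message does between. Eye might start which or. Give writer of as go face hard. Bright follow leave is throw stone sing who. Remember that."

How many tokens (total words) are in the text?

51

Tokens: hear, quickly, any, since, both, writer, message, which, house, yellow, will, remember, listen, remember, short, cry, between, that, cook, take, remember, cry, yes, begin, between, through, message, does, between, eye, might, start, which, or, give, writer, of, as, go, face, hard, bright, follow, leave, is, throw, stone, sing, who, remember, that
N = 51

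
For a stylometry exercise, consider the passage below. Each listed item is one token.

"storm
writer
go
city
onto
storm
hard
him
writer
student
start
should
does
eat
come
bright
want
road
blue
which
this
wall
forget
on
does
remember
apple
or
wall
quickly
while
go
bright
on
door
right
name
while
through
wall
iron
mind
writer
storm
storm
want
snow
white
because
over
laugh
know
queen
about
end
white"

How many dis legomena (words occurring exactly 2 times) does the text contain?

Frequencies: storm:4, writer:3, wall:3, go:2, does:2, bright:2, want:2, on:2, while:2, white:2, city:1, onto:1, hard:1, him:1, student:1, start:1, should:1, eat:1, come:1, road:1, … (22 more, each freq 1)
Words with frequency 2: bright, does, go, on, want, while, white

7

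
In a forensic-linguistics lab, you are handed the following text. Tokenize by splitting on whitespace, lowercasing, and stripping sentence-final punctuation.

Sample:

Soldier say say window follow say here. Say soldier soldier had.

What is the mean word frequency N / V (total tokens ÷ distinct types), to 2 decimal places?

N = 11 tokens, V = 6 types.
Mean frequency = N / V = 11 / 6 = 1.83

1.83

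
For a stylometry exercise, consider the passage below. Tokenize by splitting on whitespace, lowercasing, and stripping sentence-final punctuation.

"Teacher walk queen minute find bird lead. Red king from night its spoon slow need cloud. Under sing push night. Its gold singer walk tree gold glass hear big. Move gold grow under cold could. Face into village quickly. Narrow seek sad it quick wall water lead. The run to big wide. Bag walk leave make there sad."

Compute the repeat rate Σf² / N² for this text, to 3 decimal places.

Frequencies: walk:3, gold:3, lead:2, night:2, its:2, under:2, big:2, sad:2, teacher:1, queen:1, minute:1, find:1, bird:1, red:1, king:1, from:1, spoon:1, slow:1, need:1, cloud:1, … (28 more, each freq 1)
Σf² = 82; N² = 3364
Repeat rate = 82 / 3364 = 0.024

0.024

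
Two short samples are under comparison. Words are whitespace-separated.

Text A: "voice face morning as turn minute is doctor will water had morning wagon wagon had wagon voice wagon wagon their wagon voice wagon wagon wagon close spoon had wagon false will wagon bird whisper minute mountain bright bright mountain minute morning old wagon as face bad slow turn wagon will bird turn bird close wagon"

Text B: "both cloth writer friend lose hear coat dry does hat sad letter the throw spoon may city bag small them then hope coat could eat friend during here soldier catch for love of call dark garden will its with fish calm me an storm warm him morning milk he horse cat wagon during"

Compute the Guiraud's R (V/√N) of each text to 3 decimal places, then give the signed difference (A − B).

-3.767

A: V=23, N=55, R=3.101
B: V=50, N=53, R=6.868
Difference = 3.101 − 6.868 = -3.767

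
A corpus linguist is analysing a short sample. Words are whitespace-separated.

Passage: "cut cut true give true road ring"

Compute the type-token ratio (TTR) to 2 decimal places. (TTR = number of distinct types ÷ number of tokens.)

N = 7 tokens, V = 5 types.
TTR = V / N = 5 / 7 = 0.71

0.71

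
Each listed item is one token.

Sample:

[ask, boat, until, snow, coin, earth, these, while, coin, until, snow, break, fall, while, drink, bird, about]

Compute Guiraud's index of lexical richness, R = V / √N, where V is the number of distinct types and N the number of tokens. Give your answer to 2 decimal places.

3.15

N = 17, V = 13.
√N = 4.123106
R = 13 / 4.123106 = 3.15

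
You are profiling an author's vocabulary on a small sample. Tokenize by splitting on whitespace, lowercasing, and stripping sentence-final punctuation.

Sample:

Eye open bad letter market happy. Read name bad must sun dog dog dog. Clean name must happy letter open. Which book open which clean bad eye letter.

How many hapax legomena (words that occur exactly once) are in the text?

Frequencies: open:3, bad:3, letter:3, dog:3, eye:2, happy:2, name:2, must:2, clean:2, which:2, market:1, read:1, sun:1, book:1
Hapax (freq=1): book, market, read, sun

4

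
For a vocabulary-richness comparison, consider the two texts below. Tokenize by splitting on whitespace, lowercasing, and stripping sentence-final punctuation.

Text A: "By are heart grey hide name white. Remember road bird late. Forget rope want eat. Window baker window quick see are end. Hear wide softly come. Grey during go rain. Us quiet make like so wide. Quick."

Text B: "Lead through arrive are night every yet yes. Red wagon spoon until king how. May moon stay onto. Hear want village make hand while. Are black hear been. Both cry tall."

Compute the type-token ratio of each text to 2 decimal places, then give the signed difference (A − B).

-0.08

TTR(A) = 32/37 = 0.86
TTR(B) = 29/31 = 0.94
Difference = 0.86 − 0.94 = -0.08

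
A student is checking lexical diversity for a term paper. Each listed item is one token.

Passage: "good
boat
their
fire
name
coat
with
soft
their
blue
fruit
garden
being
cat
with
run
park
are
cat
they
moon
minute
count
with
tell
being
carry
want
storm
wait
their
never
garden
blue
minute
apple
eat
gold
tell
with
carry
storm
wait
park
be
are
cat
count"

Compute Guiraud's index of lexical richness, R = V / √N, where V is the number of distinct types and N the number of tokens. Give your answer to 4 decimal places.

N = 48, V = 30.
√N = 6.928203
R = 30 / 6.928203 = 4.3301

4.3301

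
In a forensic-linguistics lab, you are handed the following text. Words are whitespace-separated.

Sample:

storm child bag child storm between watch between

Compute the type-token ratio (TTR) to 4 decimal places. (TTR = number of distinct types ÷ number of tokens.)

N = 8 tokens, V = 5 types.
TTR = V / N = 5 / 8 = 0.6250

0.6250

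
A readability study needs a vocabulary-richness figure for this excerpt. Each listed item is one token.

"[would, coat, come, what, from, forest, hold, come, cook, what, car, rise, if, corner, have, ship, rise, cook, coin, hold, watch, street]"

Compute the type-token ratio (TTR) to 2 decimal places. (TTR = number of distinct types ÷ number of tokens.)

0.77

N = 22 tokens, V = 17 types.
TTR = V / N = 17 / 22 = 0.77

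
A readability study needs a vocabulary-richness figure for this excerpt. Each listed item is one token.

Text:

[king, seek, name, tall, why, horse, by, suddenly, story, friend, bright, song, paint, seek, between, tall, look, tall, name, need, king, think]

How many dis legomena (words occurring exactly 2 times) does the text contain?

Frequencies: tall:3, king:2, seek:2, name:2, why:1, horse:1, by:1, suddenly:1, story:1, friend:1, bright:1, song:1, paint:1, between:1, look:1, need:1, think:1
Words with frequency 2: king, name, seek

3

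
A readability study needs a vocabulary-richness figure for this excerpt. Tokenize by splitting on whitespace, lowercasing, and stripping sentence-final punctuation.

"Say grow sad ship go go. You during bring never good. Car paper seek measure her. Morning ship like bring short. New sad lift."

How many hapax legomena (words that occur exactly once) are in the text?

16

Frequencies: sad:2, ship:2, go:2, bring:2, say:1, grow:1, you:1, during:1, never:1, good:1, car:1, paper:1, seek:1, measure:1, her:1, morning:1, like:1, short:1, new:1, lift:1
Hapax (freq=1): car, during, good, grow, her, lift, like, measure, morning, never, new, paper, say, seek, short, you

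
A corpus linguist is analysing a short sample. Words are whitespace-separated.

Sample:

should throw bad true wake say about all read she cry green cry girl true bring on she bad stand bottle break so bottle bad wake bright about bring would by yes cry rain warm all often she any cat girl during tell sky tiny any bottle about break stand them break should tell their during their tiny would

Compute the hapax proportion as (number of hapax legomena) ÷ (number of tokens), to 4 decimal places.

0.2542

Frequencies: bad:3, about:3, she:3, cry:3, bottle:3, break:3, should:2, true:2, wake:2, all:2, girl:2, bring:2, stand:2, would:2, any:2, during:2, tell:2, tiny:2, their:2, throw:1, … (14 more, each freq 1)
Hapax count = 15; token count = 59.
Ratio = 15 / 59 = 0.2542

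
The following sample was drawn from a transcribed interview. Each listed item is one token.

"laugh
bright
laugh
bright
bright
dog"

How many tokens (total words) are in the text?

6

Tokens: laugh, bright, laugh, bright, bright, dog
N = 6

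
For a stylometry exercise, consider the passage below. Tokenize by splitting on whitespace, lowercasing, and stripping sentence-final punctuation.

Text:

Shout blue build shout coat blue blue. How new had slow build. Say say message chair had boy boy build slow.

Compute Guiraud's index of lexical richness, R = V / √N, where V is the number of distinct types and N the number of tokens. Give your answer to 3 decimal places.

2.619

N = 21, V = 12.
√N = 4.582576
R = 12 / 4.582576 = 2.619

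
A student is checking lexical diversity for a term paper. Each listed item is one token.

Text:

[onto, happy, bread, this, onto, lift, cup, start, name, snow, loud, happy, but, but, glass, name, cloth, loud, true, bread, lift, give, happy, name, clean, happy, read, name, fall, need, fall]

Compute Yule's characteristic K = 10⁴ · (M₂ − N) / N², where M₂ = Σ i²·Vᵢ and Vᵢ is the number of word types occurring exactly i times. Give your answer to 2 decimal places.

Frequencies: happy:4, name:4, onto:2, bread:2, lift:2, loud:2, but:2, fall:2, this:1, cup:1, start:1, snow:1, glass:1, cloth:1, true:1, give:1, clean:1, read:1, need:1
N = 31. Frequency spectrum: V_1=11, V_2=6, V_4=2
M₂ = 1²·11 + 2²·6 + 4²·2 = 67
K = 10000 × (67 − 31) / 31² = 374.61

374.61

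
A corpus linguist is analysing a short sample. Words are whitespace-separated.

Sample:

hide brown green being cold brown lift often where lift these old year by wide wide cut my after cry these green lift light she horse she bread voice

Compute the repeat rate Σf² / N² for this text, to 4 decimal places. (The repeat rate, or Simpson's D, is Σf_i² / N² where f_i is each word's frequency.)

Frequencies: lift:3, brown:2, green:2, these:2, wide:2, she:2, hide:1, being:1, cold:1, often:1, where:1, old:1, year:1, by:1, cut:1, my:1, after:1, cry:1, light:1, horse:1, … (2 more, each freq 1)
Σf² = 45; N² = 841
Repeat rate = 45 / 841 = 0.0535

0.0535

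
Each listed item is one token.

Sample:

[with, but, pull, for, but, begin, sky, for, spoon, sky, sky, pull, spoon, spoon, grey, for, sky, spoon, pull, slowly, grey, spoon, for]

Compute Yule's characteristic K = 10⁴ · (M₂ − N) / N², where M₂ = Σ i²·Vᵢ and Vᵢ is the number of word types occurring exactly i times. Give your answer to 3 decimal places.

Frequencies: spoon:5, for:4, sky:4, pull:3, but:2, grey:2, with:1, begin:1, slowly:1
N = 23. Frequency spectrum: V_1=3, V_2=2, V_3=1, V_4=2, V_5=1
M₂ = 1²·3 + 2²·2 + 3²·1 + 4²·2 + 5²·1 = 77
K = 10000 × (77 − 23) / 23² = 1020.794

1020.794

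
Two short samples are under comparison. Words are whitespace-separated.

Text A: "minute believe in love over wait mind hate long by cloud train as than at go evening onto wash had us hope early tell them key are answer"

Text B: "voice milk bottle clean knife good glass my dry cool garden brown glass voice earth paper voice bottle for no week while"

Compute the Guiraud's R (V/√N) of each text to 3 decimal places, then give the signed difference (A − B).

A: V=28, N=28, R=5.292
B: V=18, N=22, R=3.838
Difference = 5.292 − 3.838 = 1.454

1.454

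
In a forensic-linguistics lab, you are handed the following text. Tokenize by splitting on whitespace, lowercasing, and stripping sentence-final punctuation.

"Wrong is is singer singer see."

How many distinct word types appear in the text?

Distinct types: {is, see, singer, wrong}
V = 4

4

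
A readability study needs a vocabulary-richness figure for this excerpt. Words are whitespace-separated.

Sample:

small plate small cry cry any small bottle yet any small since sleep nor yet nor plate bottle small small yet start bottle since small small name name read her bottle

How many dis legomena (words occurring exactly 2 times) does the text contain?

6

Frequencies: small:8, bottle:4, yet:3, plate:2, cry:2, any:2, since:2, nor:2, name:2, sleep:1, start:1, read:1, her:1
Words with frequency 2: any, cry, name, nor, plate, since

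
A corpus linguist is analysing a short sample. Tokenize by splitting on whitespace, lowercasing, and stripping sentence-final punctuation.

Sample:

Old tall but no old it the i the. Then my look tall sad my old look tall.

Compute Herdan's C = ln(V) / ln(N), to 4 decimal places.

0.8296

N = 18, V = 11.
ln(V) = 2.397895, ln(N) = 2.890372
C = 2.397895 / 2.890372 = 0.8296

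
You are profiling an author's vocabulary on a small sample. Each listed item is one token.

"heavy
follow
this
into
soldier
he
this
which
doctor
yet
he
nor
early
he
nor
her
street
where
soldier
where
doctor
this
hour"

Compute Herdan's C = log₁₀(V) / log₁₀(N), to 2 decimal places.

0.86

N = 23, V = 15.
log₁₀(V) = 1.176091, log₁₀(N) = 1.361728
C = 1.176091 / 1.361728 = 0.86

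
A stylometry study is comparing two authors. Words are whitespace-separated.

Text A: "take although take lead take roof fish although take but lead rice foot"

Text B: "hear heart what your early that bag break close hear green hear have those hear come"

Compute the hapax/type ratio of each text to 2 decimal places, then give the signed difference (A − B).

A: hapax=5, V=8, ratio=0.63
B: hapax=12, V=13, ratio=0.92
Difference = 0.63 − 0.92 = -0.29

-0.29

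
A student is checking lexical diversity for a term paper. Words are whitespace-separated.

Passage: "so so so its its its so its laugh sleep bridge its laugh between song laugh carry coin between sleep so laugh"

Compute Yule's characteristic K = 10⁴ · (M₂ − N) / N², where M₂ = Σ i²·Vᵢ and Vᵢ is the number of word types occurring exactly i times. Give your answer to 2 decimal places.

Frequencies: so:5, its:5, laugh:4, sleep:2, between:2, bridge:1, song:1, carry:1, coin:1
N = 22. Frequency spectrum: V_1=4, V_2=2, V_4=1, V_5=2
M₂ = 1²·4 + 2²·2 + 4²·1 + 5²·2 = 78
K = 10000 × (78 − 22) / 22² = 1157.02

1157.02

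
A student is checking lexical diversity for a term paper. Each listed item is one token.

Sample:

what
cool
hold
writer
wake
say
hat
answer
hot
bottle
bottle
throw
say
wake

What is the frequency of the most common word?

2

Frequencies: wake:2, say:2, bottle:2, what:1, cool:1, hold:1, writer:1, hat:1, answer:1, hot:1, throw:1
Most common: 'wake' with frequency 2.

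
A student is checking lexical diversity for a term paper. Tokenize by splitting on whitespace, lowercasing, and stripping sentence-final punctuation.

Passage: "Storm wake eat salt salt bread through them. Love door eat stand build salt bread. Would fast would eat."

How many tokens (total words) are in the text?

Tokens: storm, wake, eat, salt, salt, bread, through, them, love, door, eat, stand, build, salt, bread, would, fast, would, eat
N = 19

19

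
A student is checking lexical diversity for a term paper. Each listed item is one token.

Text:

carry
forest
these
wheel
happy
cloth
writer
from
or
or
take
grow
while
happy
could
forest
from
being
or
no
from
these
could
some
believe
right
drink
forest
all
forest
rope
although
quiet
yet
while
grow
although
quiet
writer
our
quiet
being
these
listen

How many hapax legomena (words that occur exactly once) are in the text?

Frequencies: forest:4, these:3, from:3, or:3, quiet:3, happy:2, writer:2, grow:2, while:2, could:2, being:2, although:2, carry:1, wheel:1, cloth:1, take:1, no:1, some:1, believe:1, right:1, … (6 more, each freq 1)
Hapax (freq=1): all, believe, carry, cloth, drink, listen, no, our, right, rope, some, take, wheel, yet

14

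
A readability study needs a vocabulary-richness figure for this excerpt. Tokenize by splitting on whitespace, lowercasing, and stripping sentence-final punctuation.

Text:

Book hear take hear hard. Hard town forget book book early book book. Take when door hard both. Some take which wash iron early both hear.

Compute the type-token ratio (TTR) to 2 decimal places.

N = 26 tokens, V = 14 types.
TTR = V / N = 14 / 26 = 0.54

0.54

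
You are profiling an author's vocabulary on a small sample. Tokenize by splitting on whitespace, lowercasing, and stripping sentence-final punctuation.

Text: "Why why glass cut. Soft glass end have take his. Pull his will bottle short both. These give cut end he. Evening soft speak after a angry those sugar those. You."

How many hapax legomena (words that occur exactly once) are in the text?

17

Frequencies: why:2, glass:2, cut:2, soft:2, end:2, his:2, those:2, have:1, take:1, pull:1, will:1, bottle:1, short:1, both:1, these:1, give:1, he:1, evening:1, speak:1, after:1, … (4 more, each freq 1)
Hapax (freq=1): a, after, angry, both, bottle, evening, give, have, he, pull, short, speak, sugar, take, these, will, you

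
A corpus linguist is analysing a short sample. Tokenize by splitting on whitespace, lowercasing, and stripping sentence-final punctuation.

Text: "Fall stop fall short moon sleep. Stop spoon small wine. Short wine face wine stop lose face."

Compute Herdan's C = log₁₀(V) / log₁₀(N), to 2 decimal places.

N = 17, V = 10.
log₁₀(V) = 1.000000, log₁₀(N) = 1.230449
C = 1.000000 / 1.230449 = 0.81

0.81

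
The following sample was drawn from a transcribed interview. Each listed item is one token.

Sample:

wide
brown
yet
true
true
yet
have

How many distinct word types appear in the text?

5

Distinct types: {brown, have, true, wide, yet}
V = 5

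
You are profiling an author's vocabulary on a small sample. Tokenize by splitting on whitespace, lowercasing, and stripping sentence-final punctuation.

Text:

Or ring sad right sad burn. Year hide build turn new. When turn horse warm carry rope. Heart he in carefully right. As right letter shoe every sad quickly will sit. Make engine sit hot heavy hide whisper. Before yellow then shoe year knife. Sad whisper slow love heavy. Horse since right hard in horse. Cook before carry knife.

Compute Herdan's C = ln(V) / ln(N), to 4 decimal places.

N = 59, V = 40.
ln(V) = 3.688879, ln(N) = 4.077537
C = 3.688879 / 4.077537 = 0.9047

0.9047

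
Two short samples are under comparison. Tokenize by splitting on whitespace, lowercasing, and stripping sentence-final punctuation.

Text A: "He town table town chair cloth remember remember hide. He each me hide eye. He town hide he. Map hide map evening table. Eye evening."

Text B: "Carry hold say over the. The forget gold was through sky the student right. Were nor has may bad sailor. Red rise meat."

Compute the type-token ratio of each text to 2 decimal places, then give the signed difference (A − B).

TTR(A) = 12/25 = 0.48
TTR(B) = 21/23 = 0.91
Difference = 0.48 − 0.91 = -0.43

-0.43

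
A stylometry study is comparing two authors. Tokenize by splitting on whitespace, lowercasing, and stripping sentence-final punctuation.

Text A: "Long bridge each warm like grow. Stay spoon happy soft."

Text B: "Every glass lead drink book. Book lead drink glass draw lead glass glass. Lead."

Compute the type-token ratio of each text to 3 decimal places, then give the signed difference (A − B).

0.571

TTR(A) = 10/10 = 1.000
TTR(B) = 6/14 = 0.429
Difference = 1.000 − 0.429 = 0.571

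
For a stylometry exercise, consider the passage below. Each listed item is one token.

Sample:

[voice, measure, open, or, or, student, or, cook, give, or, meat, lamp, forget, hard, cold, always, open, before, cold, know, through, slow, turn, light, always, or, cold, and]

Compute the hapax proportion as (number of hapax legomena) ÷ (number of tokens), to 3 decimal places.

Frequencies: or:5, cold:3, open:2, always:2, voice:1, measure:1, student:1, cook:1, give:1, meat:1, lamp:1, forget:1, hard:1, before:1, know:1, through:1, slow:1, turn:1, light:1, and:1
Hapax count = 16; token count = 28.
Ratio = 16 / 28 = 0.571

0.571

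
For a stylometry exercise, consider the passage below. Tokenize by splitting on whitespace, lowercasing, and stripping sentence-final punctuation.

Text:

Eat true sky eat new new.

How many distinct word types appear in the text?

4

Distinct types: {eat, new, sky, true}
V = 4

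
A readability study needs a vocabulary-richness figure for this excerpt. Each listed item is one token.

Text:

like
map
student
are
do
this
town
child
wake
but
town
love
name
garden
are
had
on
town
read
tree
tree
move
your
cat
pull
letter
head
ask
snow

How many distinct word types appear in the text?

25

Distinct types: {are, ask, but, cat, child, do, garden, had, head, letter, like, love, map, move, name, on, pull, read, snow, student, this, town, tree, wake, your}
V = 25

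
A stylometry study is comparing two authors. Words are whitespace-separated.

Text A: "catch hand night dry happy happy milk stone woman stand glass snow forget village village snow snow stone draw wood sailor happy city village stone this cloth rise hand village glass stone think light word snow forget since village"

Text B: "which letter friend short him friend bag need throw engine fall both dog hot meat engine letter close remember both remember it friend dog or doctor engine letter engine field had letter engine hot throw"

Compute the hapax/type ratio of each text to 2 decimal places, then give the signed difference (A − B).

A: hapax=17, V=24, ratio=0.71
B: hapax=13, V=21, ratio=0.62
Difference = 0.71 − 0.62 = 0.09

0.09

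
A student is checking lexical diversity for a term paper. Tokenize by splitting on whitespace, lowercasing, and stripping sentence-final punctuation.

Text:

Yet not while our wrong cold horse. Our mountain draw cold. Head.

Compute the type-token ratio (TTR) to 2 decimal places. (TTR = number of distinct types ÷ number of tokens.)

0.83

N = 12 tokens, V = 10 types.
TTR = V / N = 10 / 12 = 0.83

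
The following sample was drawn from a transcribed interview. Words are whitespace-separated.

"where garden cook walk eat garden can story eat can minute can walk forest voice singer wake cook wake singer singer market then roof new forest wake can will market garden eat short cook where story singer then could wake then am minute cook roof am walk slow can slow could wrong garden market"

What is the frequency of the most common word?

Frequencies: can:5, garden:4, cook:4, singer:4, wake:4, walk:3, eat:3, market:3, then:3, where:2, story:2, minute:2, forest:2, roof:2, could:2, am:2, slow:2, voice:1, new:1, will:1, … (2 more, each freq 1)
Most common: 'can' with frequency 5.

5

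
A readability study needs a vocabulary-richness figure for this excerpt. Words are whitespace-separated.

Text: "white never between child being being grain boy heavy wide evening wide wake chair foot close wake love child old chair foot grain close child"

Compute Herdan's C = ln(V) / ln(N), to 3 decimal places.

0.861

N = 25, V = 16.
ln(V) = 2.772589, ln(N) = 3.218876
C = 2.772589 / 3.218876 = 0.861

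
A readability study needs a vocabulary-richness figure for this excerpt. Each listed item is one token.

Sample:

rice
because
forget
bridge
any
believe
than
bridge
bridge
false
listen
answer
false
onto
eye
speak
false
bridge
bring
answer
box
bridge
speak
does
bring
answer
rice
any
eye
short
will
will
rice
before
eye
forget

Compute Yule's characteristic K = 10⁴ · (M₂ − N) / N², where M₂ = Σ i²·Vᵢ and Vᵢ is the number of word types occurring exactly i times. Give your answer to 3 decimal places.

Frequencies: bridge:5, rice:3, false:3, answer:3, eye:3, forget:2, any:2, speak:2, bring:2, will:2, because:1, believe:1, than:1, listen:1, onto:1, box:1, does:1, short:1, before:1
N = 36. Frequency spectrum: V_1=9, V_2=5, V_3=4, V_5=1
M₂ = 1²·9 + 2²·5 + 3²·4 + 5²·1 = 90
K = 10000 × (90 − 36) / 36² = 416.667

416.667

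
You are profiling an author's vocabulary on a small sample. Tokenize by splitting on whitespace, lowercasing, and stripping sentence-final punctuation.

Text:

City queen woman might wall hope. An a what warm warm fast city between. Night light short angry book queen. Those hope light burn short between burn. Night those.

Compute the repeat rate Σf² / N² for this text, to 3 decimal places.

Frequencies: city:2, queen:2, hope:2, warm:2, between:2, night:2, light:2, short:2, those:2, burn:2, woman:1, might:1, wall:1, an:1, a:1, what:1, fast:1, angry:1, book:1
Σf² = 49; N² = 841
Repeat rate = 49 / 841 = 0.058

0.058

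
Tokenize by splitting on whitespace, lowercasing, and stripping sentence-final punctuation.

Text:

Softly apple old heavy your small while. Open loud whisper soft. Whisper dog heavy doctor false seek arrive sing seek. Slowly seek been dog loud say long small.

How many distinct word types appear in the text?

Distinct types: {apple, arrive, been, doctor, dog, false, heavy, long, loud, old, open, say, seek, sing, slowly, small, soft, softly, while, whisper, your}
V = 21

21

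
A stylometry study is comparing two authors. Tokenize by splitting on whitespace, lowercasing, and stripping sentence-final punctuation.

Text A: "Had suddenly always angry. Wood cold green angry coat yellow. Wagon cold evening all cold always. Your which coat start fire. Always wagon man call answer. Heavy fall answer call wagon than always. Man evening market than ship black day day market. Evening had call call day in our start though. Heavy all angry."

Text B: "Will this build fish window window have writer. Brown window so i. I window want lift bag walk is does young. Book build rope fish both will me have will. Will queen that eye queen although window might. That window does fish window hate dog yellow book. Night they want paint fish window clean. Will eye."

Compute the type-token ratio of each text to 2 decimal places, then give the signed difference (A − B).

TTR(A) = 29/54 = 0.54
TTR(B) = 33/56 = 0.59
Difference = 0.54 − 0.59 = -0.05

-0.05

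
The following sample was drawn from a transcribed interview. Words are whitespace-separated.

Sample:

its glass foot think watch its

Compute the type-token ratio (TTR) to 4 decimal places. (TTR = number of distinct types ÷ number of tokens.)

N = 6 tokens, V = 5 types.
TTR = V / N = 5 / 6 = 0.8333

0.8333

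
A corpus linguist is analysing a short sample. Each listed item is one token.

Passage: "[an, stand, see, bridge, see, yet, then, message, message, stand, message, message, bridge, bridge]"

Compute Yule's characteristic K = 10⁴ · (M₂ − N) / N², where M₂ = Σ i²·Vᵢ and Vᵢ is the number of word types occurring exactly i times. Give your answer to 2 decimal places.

Frequencies: message:4, bridge:3, stand:2, see:2, an:1, yet:1, then:1
N = 14. Frequency spectrum: V_1=3, V_2=2, V_3=1, V_4=1
M₂ = 1²·3 + 2²·2 + 3²·1 + 4²·1 = 36
K = 10000 × (36 − 14) / 14² = 1122.45

1122.45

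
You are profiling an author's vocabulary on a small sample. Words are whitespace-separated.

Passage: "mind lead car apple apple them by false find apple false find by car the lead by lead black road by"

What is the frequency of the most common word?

Frequencies: by:4, lead:3, apple:3, car:2, false:2, find:2, mind:1, them:1, the:1, black:1, road:1
Most common: 'by' with frequency 4.

4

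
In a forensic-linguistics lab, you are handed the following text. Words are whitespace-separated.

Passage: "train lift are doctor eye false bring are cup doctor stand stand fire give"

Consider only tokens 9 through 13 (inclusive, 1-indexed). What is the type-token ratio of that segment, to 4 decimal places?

Segment tokens 9–13: cup, doctor, stand, stand, fire
Segment N = 5, segment V = 4.
TTR = 4 / 5 = 0.8000

0.8000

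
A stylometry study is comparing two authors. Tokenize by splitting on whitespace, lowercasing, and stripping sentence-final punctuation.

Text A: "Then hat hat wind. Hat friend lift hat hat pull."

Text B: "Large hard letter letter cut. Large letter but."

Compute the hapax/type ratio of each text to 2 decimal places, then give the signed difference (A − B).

A: hapax=5, V=6, ratio=0.83
B: hapax=3, V=5, ratio=0.60
Difference = 0.83 − 0.60 = 0.23

0.23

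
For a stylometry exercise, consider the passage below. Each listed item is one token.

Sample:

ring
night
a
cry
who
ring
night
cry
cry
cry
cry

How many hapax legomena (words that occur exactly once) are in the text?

Frequencies: cry:5, ring:2, night:2, a:1, who:1
Hapax (freq=1): a, who

2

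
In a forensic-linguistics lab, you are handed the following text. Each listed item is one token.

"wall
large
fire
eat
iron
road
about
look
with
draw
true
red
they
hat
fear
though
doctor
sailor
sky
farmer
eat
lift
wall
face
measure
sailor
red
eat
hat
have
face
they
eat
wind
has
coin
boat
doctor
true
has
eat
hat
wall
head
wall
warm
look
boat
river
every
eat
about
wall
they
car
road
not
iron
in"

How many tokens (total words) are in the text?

59

Tokens: wall, large, fire, eat, iron, road, about, look, with, draw, true, red, they, hat, fear, though, doctor, sailor, sky, farmer, eat, lift, wall, face, measure, sailor, red, eat, hat, have, face, they, eat, wind, has, coin, boat, doctor, true, has, eat, hat, wall, head, wall, warm, look, boat, river, every, eat, about, wall, they, car, road, not, iron, in
N = 59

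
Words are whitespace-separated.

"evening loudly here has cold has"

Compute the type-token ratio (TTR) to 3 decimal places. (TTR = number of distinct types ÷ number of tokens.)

0.833

N = 6 tokens, V = 5 types.
TTR = V / N = 5 / 6 = 0.833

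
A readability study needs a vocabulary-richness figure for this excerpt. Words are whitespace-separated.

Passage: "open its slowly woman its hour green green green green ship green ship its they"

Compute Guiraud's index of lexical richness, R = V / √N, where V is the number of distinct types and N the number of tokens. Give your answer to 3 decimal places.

N = 15, V = 8.
√N = 3.872983
R = 8 / 3.872983 = 2.066

2.066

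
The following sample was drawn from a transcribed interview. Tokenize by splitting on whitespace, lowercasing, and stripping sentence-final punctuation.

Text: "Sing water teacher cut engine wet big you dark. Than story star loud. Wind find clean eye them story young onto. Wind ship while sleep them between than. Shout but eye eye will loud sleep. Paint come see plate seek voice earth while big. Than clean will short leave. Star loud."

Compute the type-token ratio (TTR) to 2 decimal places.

0.71

N = 51 tokens, V = 36 types.
TTR = V / N = 36 / 51 = 0.71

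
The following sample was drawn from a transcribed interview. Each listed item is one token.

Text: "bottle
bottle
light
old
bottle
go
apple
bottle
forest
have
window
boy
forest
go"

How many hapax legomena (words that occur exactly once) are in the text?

6

Frequencies: bottle:4, go:2, forest:2, light:1, old:1, apple:1, have:1, window:1, boy:1
Hapax (freq=1): apple, boy, have, light, old, window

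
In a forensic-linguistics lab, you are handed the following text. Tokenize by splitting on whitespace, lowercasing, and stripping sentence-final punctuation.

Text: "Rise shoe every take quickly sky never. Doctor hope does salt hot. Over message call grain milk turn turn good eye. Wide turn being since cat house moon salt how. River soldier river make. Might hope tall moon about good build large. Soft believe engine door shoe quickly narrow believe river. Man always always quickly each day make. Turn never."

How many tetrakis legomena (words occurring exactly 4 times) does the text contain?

Frequencies: turn:4, quickly:3, river:3, shoe:2, never:2, hope:2, salt:2, good:2, moon:2, make:2, believe:2, always:2, rise:1, every:1, take:1, sky:1, doctor:1, does:1, hot:1, over:1, … (24 more, each freq 1)
Words with frequency 4: turn

1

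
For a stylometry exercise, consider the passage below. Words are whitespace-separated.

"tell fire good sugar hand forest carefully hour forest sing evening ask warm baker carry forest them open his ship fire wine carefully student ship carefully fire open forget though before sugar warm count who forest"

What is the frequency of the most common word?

4

Frequencies: forest:4, fire:3, carefully:3, sugar:2, warm:2, open:2, ship:2, tell:1, good:1, hand:1, hour:1, sing:1, evening:1, ask:1, baker:1, carry:1, them:1, his:1, wine:1, student:1, … (5 more, each freq 1)
Most common: 'forest' with frequency 4.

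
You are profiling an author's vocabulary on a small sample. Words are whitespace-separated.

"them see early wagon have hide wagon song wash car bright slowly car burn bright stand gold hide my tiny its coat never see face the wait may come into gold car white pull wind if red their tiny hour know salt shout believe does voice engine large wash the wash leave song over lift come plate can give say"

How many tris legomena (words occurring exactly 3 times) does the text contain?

2

Frequencies: wash:3, car:3, see:2, wagon:2, hide:2, song:2, bright:2, gold:2, tiny:2, the:2, come:2, them:1, early:1, have:1, slowly:1, burn:1, stand:1, my:1, its:1, coat:1, … (27 more, each freq 1)
Words with frequency 3: car, wash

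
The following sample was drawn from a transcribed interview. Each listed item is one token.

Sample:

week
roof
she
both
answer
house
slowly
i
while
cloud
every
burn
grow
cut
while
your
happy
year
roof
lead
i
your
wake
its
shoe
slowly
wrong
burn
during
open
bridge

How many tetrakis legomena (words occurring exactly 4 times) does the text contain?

0

Frequencies: roof:2, slowly:2, i:2, while:2, burn:2, your:2, week:1, she:1, both:1, answer:1, house:1, cloud:1, every:1, grow:1, cut:1, happy:1, year:1, lead:1, wake:1, its:1, … (5 more, each freq 1)
Words with frequency 4: (none)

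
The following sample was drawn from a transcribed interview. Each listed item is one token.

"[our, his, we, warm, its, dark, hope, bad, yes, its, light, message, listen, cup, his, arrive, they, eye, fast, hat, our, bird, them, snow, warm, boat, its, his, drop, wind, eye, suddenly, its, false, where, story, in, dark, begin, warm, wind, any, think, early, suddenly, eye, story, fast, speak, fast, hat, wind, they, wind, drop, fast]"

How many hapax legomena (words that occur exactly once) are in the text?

21

Frequencies: its:4, fast:4, wind:4, his:3, warm:3, eye:3, our:2, dark:2, they:2, hat:2, drop:2, suddenly:2, story:2, we:1, hope:1, bad:1, yes:1, light:1, message:1, listen:1, … (14 more, each freq 1)
Hapax (freq=1): any, arrive, bad, begin, bird, boat, cup, early, false, hope, in, light, listen, message, snow, speak, them, think, we, where, yes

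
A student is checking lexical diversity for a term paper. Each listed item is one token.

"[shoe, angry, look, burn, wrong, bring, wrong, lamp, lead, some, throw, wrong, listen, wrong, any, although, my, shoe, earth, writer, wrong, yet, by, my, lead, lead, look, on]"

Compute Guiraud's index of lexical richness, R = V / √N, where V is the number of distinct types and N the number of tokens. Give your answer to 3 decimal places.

3.591

N = 28, V = 19.
√N = 5.291503
R = 19 / 5.291503 = 3.591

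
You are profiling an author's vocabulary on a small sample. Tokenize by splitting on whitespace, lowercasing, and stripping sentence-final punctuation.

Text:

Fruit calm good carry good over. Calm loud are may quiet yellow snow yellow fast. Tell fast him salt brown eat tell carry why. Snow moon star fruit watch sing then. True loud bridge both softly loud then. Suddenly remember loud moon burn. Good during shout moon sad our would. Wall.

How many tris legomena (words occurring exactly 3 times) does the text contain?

2

Frequencies: loud:4, good:3, moon:3, fruit:2, calm:2, carry:2, yellow:2, snow:2, fast:2, tell:2, then:2, over:1, are:1, may:1, quiet:1, him:1, salt:1, brown:1, eat:1, why:1, … (16 more, each freq 1)
Words with frequency 3: good, moon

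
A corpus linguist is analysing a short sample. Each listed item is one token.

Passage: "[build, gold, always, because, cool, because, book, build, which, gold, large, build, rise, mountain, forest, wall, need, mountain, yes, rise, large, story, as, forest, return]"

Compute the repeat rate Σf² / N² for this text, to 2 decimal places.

0.07

Frequencies: build:3, gold:2, because:2, large:2, rise:2, mountain:2, forest:2, always:1, cool:1, book:1, which:1, wall:1, need:1, yes:1, story:1, as:1, return:1
Σf² = 43; N² = 625
Repeat rate = 43 / 625 = 0.07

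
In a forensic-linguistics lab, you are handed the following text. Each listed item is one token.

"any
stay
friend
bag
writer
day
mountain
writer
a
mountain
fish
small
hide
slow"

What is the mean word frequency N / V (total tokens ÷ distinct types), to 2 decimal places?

N = 14 tokens, V = 12 types.
Mean frequency = N / V = 14 / 12 = 1.17

1.17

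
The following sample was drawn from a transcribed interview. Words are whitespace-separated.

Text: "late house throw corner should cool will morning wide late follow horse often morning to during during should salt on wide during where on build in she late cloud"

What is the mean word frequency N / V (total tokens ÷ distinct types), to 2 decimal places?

N = 29 tokens, V = 21 types.
Mean frequency = N / V = 29 / 21 = 1.38

1.38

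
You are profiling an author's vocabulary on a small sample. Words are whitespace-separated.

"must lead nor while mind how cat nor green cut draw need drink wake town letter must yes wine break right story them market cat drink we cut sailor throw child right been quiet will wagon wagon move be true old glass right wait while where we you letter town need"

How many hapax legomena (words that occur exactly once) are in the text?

Frequencies: right:3, must:2, nor:2, while:2, cat:2, cut:2, need:2, drink:2, town:2, letter:2, we:2, wagon:2, lead:1, mind:1, how:1, green:1, draw:1, wake:1, yes:1, wine:1, … (18 more, each freq 1)
Hapax (freq=1): be, been, break, child, draw, glass, green, how, lead, market, mind, move, old, quiet, sailor, story, them, throw, true, wait, wake, where, will, wine, yes, you

26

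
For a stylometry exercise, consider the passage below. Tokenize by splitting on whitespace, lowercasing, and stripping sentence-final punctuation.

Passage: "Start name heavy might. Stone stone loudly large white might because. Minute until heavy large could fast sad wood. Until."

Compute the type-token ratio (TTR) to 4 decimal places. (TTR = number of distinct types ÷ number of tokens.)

N = 20 tokens, V = 15 types.
TTR = V / N = 15 / 20 = 0.7500

0.7500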